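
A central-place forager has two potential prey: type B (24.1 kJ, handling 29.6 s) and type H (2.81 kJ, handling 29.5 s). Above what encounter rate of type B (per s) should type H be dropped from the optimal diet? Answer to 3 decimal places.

At the threshold, the rate on type B alone equals the profitability of type H: λ·24.1/(1 + λ·29.6) = 2.81/29.5 = 0.09525.
Rearranging, λ(24.1 − 0.09525×29.6) = 0.09525, so λ = 0.09525/21.28 = 0.004476 per s.

0.004 per s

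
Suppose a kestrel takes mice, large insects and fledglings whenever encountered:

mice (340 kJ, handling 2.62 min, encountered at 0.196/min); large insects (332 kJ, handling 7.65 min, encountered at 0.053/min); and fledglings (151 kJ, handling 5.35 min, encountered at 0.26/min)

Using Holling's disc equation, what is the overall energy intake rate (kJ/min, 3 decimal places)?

37.310 kJ/min

Energy encountered per unit search time: 0.196×340 + 0.053×332 + 0.26×151 = 123.5 kJ/min.
Handling time per unit search time: 0.196×2.62 + 0.053×7.65 + 0.26×5.35 = 2.31.
Rate = 123.5/(1 + 2.31) = 37.31 kJ/min.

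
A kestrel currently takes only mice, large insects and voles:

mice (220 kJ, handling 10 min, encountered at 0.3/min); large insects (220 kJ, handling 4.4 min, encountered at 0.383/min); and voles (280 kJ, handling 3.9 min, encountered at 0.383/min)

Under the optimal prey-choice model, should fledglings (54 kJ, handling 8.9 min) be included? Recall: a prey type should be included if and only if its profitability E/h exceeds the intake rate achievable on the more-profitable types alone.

Intake rate on the current diet: R = (0.3×220 + 0.383×220 + 0.383×280) / (1 + 0.3×10 + 0.383×4.4 + 0.383×3.9) = 257.5/7.179 = 35.87 kJ/min.
Profitability of fledglings: 54/8.9 = 6.067 kJ/min.
Since 6.067 < R, time spent handling fledglings is better spent searching.

No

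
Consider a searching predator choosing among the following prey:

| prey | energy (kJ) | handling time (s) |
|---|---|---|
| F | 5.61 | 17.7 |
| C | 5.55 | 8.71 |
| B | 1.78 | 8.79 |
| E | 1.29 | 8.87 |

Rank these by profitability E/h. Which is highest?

Profitability E/h (kJ/s): F = 5.61/17.7 = 0.317, C = 5.55/8.71 = 0.637, B = 1.78/8.79 = 0.203, E = 1.29/8.87 = 0.145.
Ranked: C > F > B > E.

C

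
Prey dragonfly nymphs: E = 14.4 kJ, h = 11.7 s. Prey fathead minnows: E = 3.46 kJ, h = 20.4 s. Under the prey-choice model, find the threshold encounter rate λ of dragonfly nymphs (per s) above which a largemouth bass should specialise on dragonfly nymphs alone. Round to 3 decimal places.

The zero-one rule: include fathead minnows iff E₂/h₂ > λE₁/(1+λh₁). Equality gives the switch point.
λE₁h₂ = E₂ + λE₂h₁ ⇒ λ = E₂/(E₁h₂ − E₂h₁) = 3.46/(293.8 − 40.48) = 0.01366 per s.

0.014 per s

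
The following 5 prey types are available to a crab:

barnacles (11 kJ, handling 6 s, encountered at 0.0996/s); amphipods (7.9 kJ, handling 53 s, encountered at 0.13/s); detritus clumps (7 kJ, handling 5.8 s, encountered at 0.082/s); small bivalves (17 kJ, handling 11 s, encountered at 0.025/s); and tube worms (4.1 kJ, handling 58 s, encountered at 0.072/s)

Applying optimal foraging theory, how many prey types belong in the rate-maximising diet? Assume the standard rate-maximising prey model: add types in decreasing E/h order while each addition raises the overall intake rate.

E/h in descending order: barnacles 1.83, small bivalves 1.55, detritus clumps 1.21, amphipods 0.149, tube worms 0.0707 kJ/s. The optimal diet is the largest prefix of this list for which every included type satisfies E_i/h_i > R on the types above it.
Rate on top 1: 0.6858. small bivalves: 1.55 > 0.6858 → include.
Rate on top 2: 0.812. detritus clumps: 1.21 > 0.812 → include.
Rate on top 3: 0.892. amphipods: 0.149 < 0.892 → exclude; stop.
Optimal diet: barnacles, small bivalves, detritus clumps — 3 of 5 types.

3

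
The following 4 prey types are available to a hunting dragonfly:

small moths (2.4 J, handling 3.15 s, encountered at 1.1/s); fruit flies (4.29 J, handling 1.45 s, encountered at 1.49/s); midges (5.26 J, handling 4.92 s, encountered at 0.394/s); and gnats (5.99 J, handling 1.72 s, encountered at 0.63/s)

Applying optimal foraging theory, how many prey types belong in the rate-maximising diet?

Profitabilities (E/h, J/s): gnats 3.48, fruit flies 2.96, midges 1.07, small moths 0.762. Add prey in this order while the next type's profitability exceeds the intake rate on those already taken.
Rate on top 1: 1.811. fruit flies: 2.96 > 1.811 → include.
Rate on top 2: 2.395. midges: 1.07 < 2.395 → exclude; stop.
Optimal diet: gnats, fruit flies — 2 of 4 types.

2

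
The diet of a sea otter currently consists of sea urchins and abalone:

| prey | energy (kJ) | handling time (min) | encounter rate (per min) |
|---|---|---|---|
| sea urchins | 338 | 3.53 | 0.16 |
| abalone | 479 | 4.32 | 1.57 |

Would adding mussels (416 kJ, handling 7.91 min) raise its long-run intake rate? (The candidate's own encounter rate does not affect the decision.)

Current rate: (0.16×338 + 1.57×479)/(1 + 0.16×3.53 + 1.57×4.32) = 96.57 kJ/min.
mussels: E/h = 416/7.91 = 52.59 kJ/min.
Since 52.59 < R, time spent handling mussels is better spent searching.

No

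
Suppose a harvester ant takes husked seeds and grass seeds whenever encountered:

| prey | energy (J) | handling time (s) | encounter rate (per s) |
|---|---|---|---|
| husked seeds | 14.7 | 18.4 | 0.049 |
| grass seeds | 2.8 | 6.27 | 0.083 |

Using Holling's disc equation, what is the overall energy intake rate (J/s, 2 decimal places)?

R = (0.049×14.7 + 0.083×2.8) / (1 + 0.049×18.4 + 0.083×6.27) = 0.9527/2.422 = 0.3934 J/s.

0.39 J/s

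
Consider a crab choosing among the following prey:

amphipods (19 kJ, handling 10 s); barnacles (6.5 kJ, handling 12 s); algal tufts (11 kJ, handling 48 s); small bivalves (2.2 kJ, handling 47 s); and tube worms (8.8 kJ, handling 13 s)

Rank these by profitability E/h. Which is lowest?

small bivalves

In descending order of E/h:
amphipods: 19/10 = 1.9 kJ/s
tube worms: 8.8/13 = 0.677 kJ/s
barnacles: 6.5/12 = 0.542 kJ/s
algal tufts: 11/48 = 0.229 kJ/s
small bivalves: 2.2/47 = 0.0468 kJ/s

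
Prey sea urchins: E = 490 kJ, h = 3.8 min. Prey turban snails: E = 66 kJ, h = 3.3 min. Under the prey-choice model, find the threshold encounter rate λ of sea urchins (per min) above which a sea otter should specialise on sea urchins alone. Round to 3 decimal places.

Drop turban snails once their profitability E₂/h₂ falls below the rate achievable on sea urchins alone: E₂/h₂ = λE₁/(1 + λh₁).
Solve for λ: λE₁h₂ = E₂(1 + λh₁) → λ(E₁h₂ − E₂h₁) = E₂ → λ = E₂/(E₁h₂ − E₂h₁).
λ = 66/(490×3.3 − 66×3.8) = 66/1366 = 0.04831 per min.

0.048 per min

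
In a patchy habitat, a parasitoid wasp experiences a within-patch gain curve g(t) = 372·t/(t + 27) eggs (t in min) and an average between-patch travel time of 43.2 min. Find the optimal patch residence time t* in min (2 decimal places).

By the marginal value theorem, leave when the instantaneous gain rate g'(t) equals the habitat-wide average g(t)/(T + t).
g'(t) = 372·27/(t + 27)². Setting 372·27/(t+27)² = 372t/[(t+27)(43.2+t)] gives 27(43.2+t) = t(t+27), so t² = 27×43.2 = 1166.
t* = √1166 = 34.15 min.

34.15 min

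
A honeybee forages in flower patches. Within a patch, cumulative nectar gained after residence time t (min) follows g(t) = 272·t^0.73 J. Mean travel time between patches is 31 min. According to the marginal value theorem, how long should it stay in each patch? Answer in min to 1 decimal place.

83.8 min

Optimal t* satisfies g'(t*) = g(t*)/(T + t*).
g'(t) = 0.73·272·t^-0.27. Setting 0.73·272·t^-0.27 = 272·t^0.73/(31+t) gives 0.73(31+t) = t, so 0.27·t = 0.73×31.
t* = 0.73×31/0.27 = 83.81 min.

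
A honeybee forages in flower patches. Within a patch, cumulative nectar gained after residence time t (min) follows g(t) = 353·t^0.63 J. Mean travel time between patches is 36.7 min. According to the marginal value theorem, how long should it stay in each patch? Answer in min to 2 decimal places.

By the marginal value theorem, leave when the instantaneous gain rate g'(t) equals the habitat-wide average g(t)/(T + t).
g'(t) = 0.63·353·t^-0.37. Setting 0.63·353·t^-0.37 = 353·t^0.63/(36.7+t) gives 0.63(36.7+t) = t, so 0.37·t = 0.63×36.7.
t* = 0.63×36.7/0.37 = 62.49 min.

62.49 min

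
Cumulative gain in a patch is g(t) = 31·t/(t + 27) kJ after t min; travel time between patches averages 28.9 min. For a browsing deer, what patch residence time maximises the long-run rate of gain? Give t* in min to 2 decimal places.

Optimal t* satisfies g'(t*) = g(t*)/(T + t*).
g'(t) = 31·27/(t + 27)². Setting 31·27/(t+27)² = 31t/[(t+27)(28.9+t)] gives 27(28.9+t) = t(t+27), so t² = 27×28.9 = 780.3.
t* = √780.3 = 27.93 min.

27.93 min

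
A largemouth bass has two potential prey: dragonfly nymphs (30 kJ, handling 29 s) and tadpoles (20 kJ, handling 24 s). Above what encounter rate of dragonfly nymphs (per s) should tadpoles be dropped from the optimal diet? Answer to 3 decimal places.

The zero-one rule: include tadpoles iff E₂/h₂ > λE₁/(1+λh₁). Equality gives the switch point.
λE₁h₂ = E₂ + λE₂h₁ ⇒ λ = E₂/(E₁h₂ − E₂h₁) = 20/(720 − 580) = 0.1429 per s.

0.143 per s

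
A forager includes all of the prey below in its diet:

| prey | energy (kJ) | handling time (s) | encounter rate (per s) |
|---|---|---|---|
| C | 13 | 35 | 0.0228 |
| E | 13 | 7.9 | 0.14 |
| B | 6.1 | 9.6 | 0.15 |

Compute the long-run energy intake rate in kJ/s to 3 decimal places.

0.698 kJ/s

Energy encountered per unit search time: 0.0228×13 + 0.14×13 + 0.15×6.1 = 3.031 kJ/s.
Handling time per unit search time: 0.0228×35 + 0.14×7.9 + 0.15×9.6 = 3.344.
Rate = 3.031/(1 + 3.344) = 0.6978 kJ/s.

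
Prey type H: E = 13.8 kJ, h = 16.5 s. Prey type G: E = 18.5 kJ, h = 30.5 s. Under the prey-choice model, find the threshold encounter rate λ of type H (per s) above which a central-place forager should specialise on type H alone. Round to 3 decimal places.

0.160 per s

The zero-one rule: include type G iff E₂/h₂ > λE₁/(1+λh₁). Equality gives the switch point.
λE₁h₂ = E₂ + λE₂h₁ ⇒ λ = E₂/(E₁h₂ − E₂h₁) = 18.5/(420.9 − 305.2) = 0.16 per s.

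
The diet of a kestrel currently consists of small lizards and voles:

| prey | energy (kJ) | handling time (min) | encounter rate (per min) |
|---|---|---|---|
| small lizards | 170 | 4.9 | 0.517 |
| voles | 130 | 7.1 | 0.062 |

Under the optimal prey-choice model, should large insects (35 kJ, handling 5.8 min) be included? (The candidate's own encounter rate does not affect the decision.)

On small lizards and voles alone, R = ΣλE/(1+Σλh) = 95.95/3.974 = 24.15 kJ/min.
Profitability of large insects: 35/5.8 = 6.034 kJ/min.
6.034 < 24.15, so adding large insects would lower the average — exclude it.

No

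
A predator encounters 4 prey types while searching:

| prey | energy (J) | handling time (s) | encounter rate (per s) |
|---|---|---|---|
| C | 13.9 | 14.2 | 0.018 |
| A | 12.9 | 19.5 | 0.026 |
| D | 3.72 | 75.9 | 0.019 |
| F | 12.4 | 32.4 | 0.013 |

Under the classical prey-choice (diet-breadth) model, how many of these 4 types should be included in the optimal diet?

3

E/h in descending order: C 0.979, A 0.662, F 0.383, D 0.049 J/s. The optimal diet is the largest prefix of this list for which every included type satisfies E_i/h_i > R on the types above it.
Rate on top 1: 0.1993. A: 0.662 > 0.1993 → include.
Rate on top 2: 0.3322. F: 0.383 > 0.3322 → include.
Rate on top 3: 0.342. D: 0.049 < 0.342 → exclude; stop.
Optimal diet: C, A, F — 3 of 4 types.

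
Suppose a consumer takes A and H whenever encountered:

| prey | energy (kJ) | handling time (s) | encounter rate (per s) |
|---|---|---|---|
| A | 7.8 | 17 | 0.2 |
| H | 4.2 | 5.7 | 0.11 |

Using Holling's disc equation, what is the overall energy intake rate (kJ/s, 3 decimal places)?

R = Σλ_iE_i / (1 + Σλ_ih_i)
Numerator: 0.2×7.8 + 0.11×4.2 = 2.022
Denominator: 1 + 0.2×17 + 0.11×5.7 = 5.027
R = 2.022/5.027 = 0.4022 kJ/s

0.402 kJ/s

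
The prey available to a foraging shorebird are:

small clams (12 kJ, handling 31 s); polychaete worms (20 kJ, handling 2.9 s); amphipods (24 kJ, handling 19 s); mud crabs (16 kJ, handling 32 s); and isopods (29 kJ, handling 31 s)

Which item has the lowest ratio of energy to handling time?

In descending order of E/h:
polychaete worms: 20/2.9 = 6.9 kJ/s
amphipods: 24/19 = 1.26 kJ/s
isopods: 29/31 = 0.935 kJ/s
mud crabs: 16/32 = 0.5 kJ/s
small clams: 12/31 = 0.387 kJ/s

small clams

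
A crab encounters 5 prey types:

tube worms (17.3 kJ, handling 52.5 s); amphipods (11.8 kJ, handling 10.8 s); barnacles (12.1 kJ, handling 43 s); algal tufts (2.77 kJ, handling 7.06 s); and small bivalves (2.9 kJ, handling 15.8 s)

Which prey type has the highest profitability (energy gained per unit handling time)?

amphipods

Profitability E/h (kJ/s): tube worms = 17.3/52.5 = 0.33, amphipods = 11.8/10.8 = 1.09, barnacles = 12.1/43 = 0.281, algal tufts = 2.77/7.06 = 0.392, small bivalves = 2.9/15.8 = 0.184.
Ranked: amphipods > algal tufts > tube worms > barnacles > small bivalves.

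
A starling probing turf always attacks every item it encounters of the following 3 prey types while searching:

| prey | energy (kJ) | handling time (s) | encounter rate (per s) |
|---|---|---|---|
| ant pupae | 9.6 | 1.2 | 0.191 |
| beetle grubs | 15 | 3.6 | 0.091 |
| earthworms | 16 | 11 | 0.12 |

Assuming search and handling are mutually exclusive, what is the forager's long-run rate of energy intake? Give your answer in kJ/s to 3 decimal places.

R = (0.191×9.6 + 0.091×15 + 0.12×16) / (1 + 0.191×1.2 + 0.091×3.6 + 0.12×11) = 5.119/2.877 = 1.779 kJ/s.

1.779 kJ/s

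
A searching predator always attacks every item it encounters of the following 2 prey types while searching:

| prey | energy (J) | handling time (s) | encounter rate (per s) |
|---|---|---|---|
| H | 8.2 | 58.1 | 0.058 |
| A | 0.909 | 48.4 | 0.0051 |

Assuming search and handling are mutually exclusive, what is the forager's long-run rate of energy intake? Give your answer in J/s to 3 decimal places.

0.104 J/s

R = Σλ_iE_i / (1 + Σλ_ih_i)
Numerator: 0.058×8.2 + 0.0051×0.909 = 0.4802
Denominator: 1 + 0.058×58.1 + 0.0051×48.4 = 4.617
R = 0.4802/4.617 = 0.104 J/s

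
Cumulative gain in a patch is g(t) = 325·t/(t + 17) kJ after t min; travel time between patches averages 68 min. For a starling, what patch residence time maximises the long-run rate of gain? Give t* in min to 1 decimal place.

Optimal t* satisfies g'(t*) = g(t*)/(T + t*).
g'(t) = 325·17/(t + 17)². Setting 325·17/(t+17)² = 325t/[(t+17)(68+t)] gives 17(68+t) = t(t+17), so t² = 17×68 = 1156.
t* = √1156 = 34 min.

34.0 min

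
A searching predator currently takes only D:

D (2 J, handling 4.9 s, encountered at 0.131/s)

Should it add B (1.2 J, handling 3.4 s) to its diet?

On D alone, R = ΣλE/(1+Σλh) = 0.262/1.642 = 0.1596 J/s.
B: E/h = 1.2/3.4 = 0.3529 J/s.
0.3529 > 0.1596, so adding B raises the average — include it.

Yes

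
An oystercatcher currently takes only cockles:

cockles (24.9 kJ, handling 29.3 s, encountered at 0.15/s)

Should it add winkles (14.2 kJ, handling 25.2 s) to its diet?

On cockles alone, R = ΣλE/(1+Σλh) = 3.735/5.395 = 0.6923 kJ/s.
winkles: E/h = 14.2/25.2 = 0.5635 kJ/s.
Since 0.5635 < R, time spent handling winkles is better spent searching.

No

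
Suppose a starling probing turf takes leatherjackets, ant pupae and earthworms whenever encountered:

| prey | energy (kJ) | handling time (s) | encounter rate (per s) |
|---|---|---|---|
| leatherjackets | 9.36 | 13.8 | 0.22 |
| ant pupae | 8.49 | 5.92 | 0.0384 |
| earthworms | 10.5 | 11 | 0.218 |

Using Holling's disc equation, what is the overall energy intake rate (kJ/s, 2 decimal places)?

0.70 kJ/s

R = (0.22×9.36 + 0.0384×8.49 + 0.218×10.5) / (1 + 0.22×13.8 + 0.0384×5.92 + 0.218×11) = 4.674/6.661 = 0.7017 kJ/s.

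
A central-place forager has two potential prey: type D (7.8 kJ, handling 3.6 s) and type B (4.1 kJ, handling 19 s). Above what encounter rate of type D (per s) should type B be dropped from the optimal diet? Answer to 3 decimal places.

The zero-one rule: include type B iff E₂/h₂ > λE₁/(1+λh₁). Equality gives the switch point.
λE₁h₂ = E₂ + λE₂h₁ ⇒ λ = E₂/(E₁h₂ − E₂h₁) = 4.1/(148.2 − 14.76) = 0.03073 per s.

0.031 per s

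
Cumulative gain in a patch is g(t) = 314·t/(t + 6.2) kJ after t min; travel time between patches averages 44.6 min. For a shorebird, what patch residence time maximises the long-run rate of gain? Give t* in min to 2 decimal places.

By the marginal value theorem, leave when the instantaneous gain rate g'(t) equals the habitat-wide average g(t)/(T + t).
g'(t) = 314·6.2/(t + 6.2)². Setting 314·6.2/(t+6.2)² = 314t/[(t+6.2)(44.6+t)] gives 6.2(44.6+t) = t(t+6.2), so t² = 6.2×44.6 = 276.5.
t* = √276.5 = 16.63 min.

16.63 min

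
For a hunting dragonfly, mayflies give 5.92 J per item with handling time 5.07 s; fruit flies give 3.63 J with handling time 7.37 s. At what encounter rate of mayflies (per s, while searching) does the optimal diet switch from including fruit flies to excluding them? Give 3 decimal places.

0.144 per s

The zero-one rule: include fruit flies iff E₂/h₂ > λE₁/(1+λh₁). Equality gives the switch point.
λE₁h₂ = E₂ + λE₂h₁ ⇒ λ = E₂/(E₁h₂ − E₂h₁) = 3.63/(43.63 − 18.4) = 0.1439 per s.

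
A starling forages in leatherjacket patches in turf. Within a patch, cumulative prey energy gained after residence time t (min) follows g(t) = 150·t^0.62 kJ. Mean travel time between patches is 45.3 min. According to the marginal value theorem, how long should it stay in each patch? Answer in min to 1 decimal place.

By the marginal value theorem, leave when the instantaneous gain rate g'(t) equals the habitat-wide average g(t)/(T + t).
g'(t) = 0.62·150·t^-0.38. Setting 0.62·150·t^-0.38 = 150·t^0.62/(45.3+t) gives 0.62(45.3+t) = t, so 0.38·t = 0.62×45.3.
t* = 0.62×45.3/0.38 = 73.91 min.

73.9 min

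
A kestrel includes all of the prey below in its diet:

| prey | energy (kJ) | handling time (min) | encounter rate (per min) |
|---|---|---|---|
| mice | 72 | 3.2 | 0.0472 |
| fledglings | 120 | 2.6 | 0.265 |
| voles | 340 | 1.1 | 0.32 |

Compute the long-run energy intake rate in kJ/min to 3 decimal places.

Energy encountered per unit search time: 0.0472×72 + 0.265×120 + 0.32×340 = 144 kJ/min.
Handling time per unit search time: 0.0472×3.2 + 0.265×2.6 + 0.32×1.1 = 1.192.
Rate = 144/(1 + 1.192) = 65.69 kJ/min.

65.692 kJ/min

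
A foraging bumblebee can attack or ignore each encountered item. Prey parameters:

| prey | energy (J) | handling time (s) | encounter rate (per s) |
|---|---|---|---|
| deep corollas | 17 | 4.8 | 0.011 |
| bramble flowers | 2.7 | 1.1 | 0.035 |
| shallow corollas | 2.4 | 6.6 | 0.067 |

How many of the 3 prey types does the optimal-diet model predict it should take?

E/h in descending order: deep corollas 3.54, bramble flowers 2.45, shallow corollas 0.364 J/s. The optimal diet is the largest prefix of this list for which every included type satisfies E_i/h_i > R on the types above it.
Rate on top 1: 0.1776. bramble flowers: 2.45 > 0.1776 → include.
Rate on top 2: 0.2579. shallow corollas: 0.364 > 0.2579 → include.
Optimal diet: deep corollas, bramble flowers, shallow corollas — 3 of 3 types.

3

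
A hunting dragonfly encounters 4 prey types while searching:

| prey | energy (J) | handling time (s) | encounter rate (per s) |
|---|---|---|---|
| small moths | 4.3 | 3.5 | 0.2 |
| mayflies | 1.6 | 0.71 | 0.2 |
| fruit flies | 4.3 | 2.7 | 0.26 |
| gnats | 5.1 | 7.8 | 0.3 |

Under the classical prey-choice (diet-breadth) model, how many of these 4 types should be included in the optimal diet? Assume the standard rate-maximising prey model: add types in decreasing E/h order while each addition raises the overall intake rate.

E/h in descending order: mayflies 2.25, fruit flies 1.59, small moths 1.23, gnats 0.654 J/s. The optimal diet is the largest prefix of this list for which every included type satisfies E_i/h_i > R on the types above it.
Rate on top 1: 0.2802. fruit flies: 1.59 > 0.2802 → include.
Rate on top 2: 0.7798. small moths: 1.23 > 0.7798 → include.
Rate on top 3: 0.9033. gnats: 0.654 < 0.9033 → exclude; stop.
Optimal diet: mayflies, fruit flies, small moths — 3 of 4 types.

3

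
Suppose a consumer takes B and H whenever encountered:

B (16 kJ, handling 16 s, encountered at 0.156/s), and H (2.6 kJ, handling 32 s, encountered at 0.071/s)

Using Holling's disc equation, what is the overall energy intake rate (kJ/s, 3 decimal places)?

0.465 kJ/s

R = Σλ_iE_i / (1 + Σλ_ih_i)
Numerator: 0.156×16 + 0.071×2.6 = 2.681
Denominator: 1 + 0.156×16 + 0.071×32 = 5.768
R = 2.681/5.768 = 0.4647 kJ/s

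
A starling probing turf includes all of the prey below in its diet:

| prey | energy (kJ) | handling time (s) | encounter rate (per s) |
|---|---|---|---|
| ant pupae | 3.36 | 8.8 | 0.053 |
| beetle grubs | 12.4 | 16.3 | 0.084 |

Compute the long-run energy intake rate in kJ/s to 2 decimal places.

R = Σλ_iE_i / (1 + Σλ_ih_i)
Numerator: 0.053×3.36 + 0.084×12.4 = 1.22
Denominator: 1 + 0.053×8.8 + 0.084×16.3 = 2.836
R = 1.22/2.836 = 0.4301 kJ/s

0.43 kJ/s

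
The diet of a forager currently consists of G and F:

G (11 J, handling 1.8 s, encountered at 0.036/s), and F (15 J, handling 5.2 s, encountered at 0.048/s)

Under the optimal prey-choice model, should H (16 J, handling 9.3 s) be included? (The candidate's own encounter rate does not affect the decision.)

On G and F alone, R = ΣλE/(1+Σλh) = 1.116/1.314 = 0.8491 J/s.
H: E/h = 16/9.3 = 1.72 J/s.
1.72 > 0.8491, so adding H raises the average — include it.

Yes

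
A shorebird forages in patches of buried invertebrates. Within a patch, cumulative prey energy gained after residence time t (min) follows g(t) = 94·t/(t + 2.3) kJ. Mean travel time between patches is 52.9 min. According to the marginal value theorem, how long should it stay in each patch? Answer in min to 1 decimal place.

11.0 min

Optimal t* satisfies g'(t*) = g(t*)/(T + t*).
g'(t) = 94·2.3/(t + 2.3)². Setting 94·2.3/(t+2.3)² = 94t/[(t+2.3)(52.9+t)] gives 2.3(52.9+t) = t(t+2.3), so t² = 2.3×52.9 = 121.7.
t* = √121.7 = 11.03 min.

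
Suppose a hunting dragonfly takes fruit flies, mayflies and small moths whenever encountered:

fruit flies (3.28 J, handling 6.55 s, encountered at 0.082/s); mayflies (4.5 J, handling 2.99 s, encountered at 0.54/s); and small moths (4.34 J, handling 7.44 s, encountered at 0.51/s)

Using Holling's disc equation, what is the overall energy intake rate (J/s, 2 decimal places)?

Energy encountered per unit search time: 0.082×3.28 + 0.54×4.5 + 0.51×4.34 = 4.912 J/s.
Handling time per unit search time: 0.082×6.55 + 0.54×2.99 + 0.51×7.44 = 5.946.
Rate = 4.912/(1 + 5.946) = 0.7072 J/s.

0.71 J/s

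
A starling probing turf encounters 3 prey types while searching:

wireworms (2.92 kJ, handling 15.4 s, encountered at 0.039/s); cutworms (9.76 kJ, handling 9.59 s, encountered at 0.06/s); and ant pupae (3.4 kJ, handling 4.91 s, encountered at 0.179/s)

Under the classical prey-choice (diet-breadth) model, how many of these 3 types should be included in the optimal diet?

E/h in descending order: cutworms 1.02, ant pupae 0.692, wireworms 0.19 kJ/s. The optimal diet is the largest prefix of this list for which every included type satisfies E_i/h_i > R on the types above it.
Rate on top 1: 0.3717. ant pupae: 0.692 > 0.3717 → include.
Rate on top 2: 0.4866. wireworms: 0.19 < 0.4866 → exclude; stop.
Optimal diet: cutworms, ant pupae — 2 of 3 types.

2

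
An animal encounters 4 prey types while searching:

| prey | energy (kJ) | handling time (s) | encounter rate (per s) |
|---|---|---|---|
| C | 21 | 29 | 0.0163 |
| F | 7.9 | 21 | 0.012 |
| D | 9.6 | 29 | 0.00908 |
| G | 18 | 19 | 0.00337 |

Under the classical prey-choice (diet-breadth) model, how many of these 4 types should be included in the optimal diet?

E/h in descending order: G 0.947, C 0.724, F 0.376, D 0.331 kJ/s. The optimal diet is the largest prefix of this list for which every included type satisfies E_i/h_i > R on the types above it.
Rate on top 1: 0.05701. C: 0.724 > 0.05701 → include.
Rate on top 2: 0.2622. F: 0.376 > 0.2622 → include.
Rate on top 3: 0.2783. D: 0.331 > 0.2783 → include.
Optimal diet: G, C, F, D — 4 of 4 types.

4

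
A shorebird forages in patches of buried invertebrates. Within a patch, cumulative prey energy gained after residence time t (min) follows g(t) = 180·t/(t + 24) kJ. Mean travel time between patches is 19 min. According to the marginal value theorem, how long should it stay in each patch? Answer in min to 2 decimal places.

21.35 min

Optimal t* satisfies g'(t*) = g(t*)/(T + t*).
g'(t) = 180·24/(t + 24)². Setting 180·24/(t+24)² = 180t/[(t+24)(19+t)] gives 24(19+t) = t(t+24), so t² = 24×19 = 456.
t* = √456 = 21.35 min.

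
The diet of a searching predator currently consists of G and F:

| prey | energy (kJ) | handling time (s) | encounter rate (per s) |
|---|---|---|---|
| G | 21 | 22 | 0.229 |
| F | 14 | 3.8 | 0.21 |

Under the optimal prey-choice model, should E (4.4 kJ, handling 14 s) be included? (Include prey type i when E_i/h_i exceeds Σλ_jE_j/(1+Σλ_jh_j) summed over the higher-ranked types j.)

No

Current rate: (0.229×21 + 0.21×14)/(1 + 0.229×22 + 0.21×3.8) = 1.134 kJ/s.
Profitability of E: 4.4/14 = 0.3143 kJ/s.
Since 0.3143 < R, time spent handling E is better spent searching.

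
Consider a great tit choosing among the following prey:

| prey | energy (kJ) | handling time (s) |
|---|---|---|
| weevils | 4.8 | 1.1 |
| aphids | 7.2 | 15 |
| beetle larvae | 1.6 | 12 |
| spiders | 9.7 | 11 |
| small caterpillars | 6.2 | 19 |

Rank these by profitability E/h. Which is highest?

In descending order of E/h:
weevils: 4.8/1.1 = 4.36 kJ/s
spiders: 9.7/11 = 0.882 kJ/s
aphids: 7.2/15 = 0.48 kJ/s
small caterpillars: 6.2/19 = 0.326 kJ/s
beetle larvae: 1.6/12 = 0.133 kJ/s

weevils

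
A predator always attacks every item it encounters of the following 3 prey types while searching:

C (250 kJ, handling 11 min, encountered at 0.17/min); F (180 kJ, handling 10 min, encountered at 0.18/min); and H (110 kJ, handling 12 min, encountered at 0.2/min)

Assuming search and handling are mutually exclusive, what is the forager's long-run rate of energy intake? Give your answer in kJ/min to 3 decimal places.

R = Σλ_iE_i / (1 + Σλ_ih_i)
Numerator: 0.17×250 + 0.18×180 + 0.2×110 = 96.9
Denominator: 1 + 0.17×11 + 0.18×10 + 0.2×12 = 7.07
R = 96.9/7.07 = 13.71 kJ/min

13.706 kJ/min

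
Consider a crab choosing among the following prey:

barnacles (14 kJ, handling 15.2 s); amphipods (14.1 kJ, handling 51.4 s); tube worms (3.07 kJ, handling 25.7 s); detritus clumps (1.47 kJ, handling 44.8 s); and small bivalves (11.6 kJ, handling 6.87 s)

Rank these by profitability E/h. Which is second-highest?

barnacles

In descending order of E/h:
small bivalves: 11.6/6.87 = 1.69 kJ/s
barnacles: 14/15.2 = 0.921 kJ/s
amphipods: 14.1/51.4 = 0.274 kJ/s
tube worms: 3.07/25.7 = 0.119 kJ/s
detritus clumps: 1.47/44.8 = 0.0328 kJ/s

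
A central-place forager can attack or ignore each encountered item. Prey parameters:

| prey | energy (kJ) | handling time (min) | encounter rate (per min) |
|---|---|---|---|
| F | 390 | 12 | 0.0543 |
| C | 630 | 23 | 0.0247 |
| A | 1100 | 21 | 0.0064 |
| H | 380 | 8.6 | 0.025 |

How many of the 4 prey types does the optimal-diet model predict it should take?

4

E/h in descending order: A 52.4, H 44.2, F 32.5, C 27.4 kJ/min. The optimal diet is the largest prefix of this list for which every included type satisfies E_i/h_i > R on the types above it.
Rate on top 1: 6.206. H: 44.2 > 6.206 → include.
Rate on top 2: 12.26. F: 32.5 > 12.26 → include.
Rate on top 3: 18.85. C: 27.4 > 18.85 → include.
Optimal diet: A, H, F, C — 4 of 4 types.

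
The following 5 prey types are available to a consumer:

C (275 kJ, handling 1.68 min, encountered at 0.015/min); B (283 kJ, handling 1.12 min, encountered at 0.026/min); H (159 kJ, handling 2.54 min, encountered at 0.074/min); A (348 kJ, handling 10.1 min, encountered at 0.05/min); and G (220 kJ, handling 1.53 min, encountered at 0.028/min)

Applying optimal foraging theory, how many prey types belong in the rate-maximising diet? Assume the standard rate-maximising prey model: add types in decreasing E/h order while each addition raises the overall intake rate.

E/h in descending order: B 253, C 164, G 144, H 62.6, A 34.5 kJ/min. The optimal diet is the largest prefix of this list for which every included type satisfies E_i/h_i > R on the types above it.
Rate on top 1: 7.15. C: 164 > 7.15 → include.
Rate on top 2: 10.89. G: 144 > 10.89 → include.
Rate on top 3: 16.08. H: 62.6 > 16.08 → include.
Rate on top 4: 22.88. A: 34.5 > 22.88 → include.
Optimal diet: B, C, G, H, A — 5 of 5 types.

5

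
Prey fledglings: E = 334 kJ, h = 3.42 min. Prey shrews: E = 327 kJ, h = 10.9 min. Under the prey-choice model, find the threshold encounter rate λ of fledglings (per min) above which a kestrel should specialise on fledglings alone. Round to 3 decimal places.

0.130 per min

Drop shrews once their profitability E₂/h₂ falls below the rate achievable on fledglings alone: E₂/h₂ = λE₁/(1 + λh₁).
Solve for λ: λE₁h₂ = E₂(1 + λh₁) → λ(E₁h₂ − E₂h₁) = E₂ → λ = E₂/(E₁h₂ − E₂h₁).
λ = 327/(334×10.9 − 327×3.42) = 327/2522 = 0.1296 per min.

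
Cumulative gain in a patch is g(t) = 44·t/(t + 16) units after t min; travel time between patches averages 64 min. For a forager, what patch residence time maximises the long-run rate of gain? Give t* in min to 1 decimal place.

Optimal t* satisfies g'(t*) = g(t*)/(T + t*).
g'(t) = 44·16/(t + 16)². Setting 44·16/(t+16)² = 44t/[(t+16)(64+t)] gives 16(64+t) = t(t+16), so t² = 16×64 = 1024.
t* = √1024 = 32 min.

32.0 min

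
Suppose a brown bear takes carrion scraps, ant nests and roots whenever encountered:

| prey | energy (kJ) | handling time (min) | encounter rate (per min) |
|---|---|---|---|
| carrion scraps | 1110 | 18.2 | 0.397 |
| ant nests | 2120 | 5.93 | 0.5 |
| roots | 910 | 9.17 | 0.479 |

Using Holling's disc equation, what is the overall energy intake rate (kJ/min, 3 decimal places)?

R = (0.397×1110 + 0.5×2120 + 0.479×910) / (1 + 0.397×18.2 + 0.5×5.93 + 0.479×9.17) = 1937/15.58 = 124.3 kJ/min.

124.275 kJ/min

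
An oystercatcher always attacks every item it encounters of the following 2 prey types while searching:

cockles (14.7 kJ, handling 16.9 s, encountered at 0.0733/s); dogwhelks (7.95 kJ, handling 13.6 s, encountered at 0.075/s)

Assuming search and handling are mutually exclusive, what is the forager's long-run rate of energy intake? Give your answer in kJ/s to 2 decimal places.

0.51 kJ/s

R = (0.0733×14.7 + 0.075×7.95) / (1 + 0.0733×16.9 + 0.075×13.6) = 1.674/3.259 = 0.5136 kJ/s.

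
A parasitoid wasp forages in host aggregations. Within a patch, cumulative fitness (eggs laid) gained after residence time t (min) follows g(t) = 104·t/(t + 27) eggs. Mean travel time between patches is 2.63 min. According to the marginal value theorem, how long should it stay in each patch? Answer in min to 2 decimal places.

8.43 min

Maximise g(t)/(T+t): set derivative to zero → g'(t)(T+t) = g(t).
g'(t) = 104·27/(t + 27)². Setting 104·27/(t+27)² = 104t/[(t+27)(2.63+t)] gives 27(2.63+t) = t(t+27), so t² = 27×2.63 = 71.01.
t* = √71.01 = 8.427 min.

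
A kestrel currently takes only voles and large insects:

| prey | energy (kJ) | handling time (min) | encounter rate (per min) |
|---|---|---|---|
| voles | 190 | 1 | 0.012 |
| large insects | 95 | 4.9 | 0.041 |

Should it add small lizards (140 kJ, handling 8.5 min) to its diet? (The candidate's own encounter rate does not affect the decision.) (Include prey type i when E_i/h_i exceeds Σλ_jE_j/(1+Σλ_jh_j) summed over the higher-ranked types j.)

Yes

On voles and large insects alone, R = ΣλE/(1+Σλh) = 6.175/1.213 = 5.091 kJ/min.
small lizards: E/h = 140/8.5 = 16.47 kJ/min.
16.47 > 5.091, so adding small lizards raises the average — include it.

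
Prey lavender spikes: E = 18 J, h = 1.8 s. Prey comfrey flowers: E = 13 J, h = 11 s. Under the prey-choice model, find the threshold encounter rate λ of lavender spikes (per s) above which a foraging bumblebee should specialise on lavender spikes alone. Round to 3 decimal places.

At the threshold, the rate on lavender spikes alone equals the profitability of comfrey flowers: λ·18/(1 + λ·1.8) = 13/11 = 1.182.
Rearranging, λ(18 − 1.182×1.8) = 1.182, so λ = 1.182/15.87 = 0.07446 per s.

0.074 per s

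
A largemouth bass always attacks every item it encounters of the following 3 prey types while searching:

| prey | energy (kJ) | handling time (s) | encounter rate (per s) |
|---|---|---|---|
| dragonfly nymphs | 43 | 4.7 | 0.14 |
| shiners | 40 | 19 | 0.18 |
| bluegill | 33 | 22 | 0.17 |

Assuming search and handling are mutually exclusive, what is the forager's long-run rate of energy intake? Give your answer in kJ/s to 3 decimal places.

2.135 kJ/s

R = Σλ_iE_i / (1 + Σλ_ih_i)
Numerator: 0.14×43 + 0.18×40 + 0.17×33 = 18.83
Denominator: 1 + 0.14×4.7 + 0.18×19 + 0.17×22 = 8.818
R = 18.83/8.818 = 2.135 kJ/s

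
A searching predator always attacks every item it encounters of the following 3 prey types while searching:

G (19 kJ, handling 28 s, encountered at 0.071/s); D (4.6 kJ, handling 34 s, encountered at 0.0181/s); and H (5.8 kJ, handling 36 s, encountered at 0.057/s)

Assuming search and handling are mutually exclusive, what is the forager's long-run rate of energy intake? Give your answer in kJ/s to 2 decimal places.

R = Σλ_iE_i / (1 + Σλ_ih_i)
Numerator: 0.071×19 + 0.0181×4.6 + 0.057×5.8 = 1.763
Denominator: 1 + 0.071×28 + 0.0181×34 + 0.057×36 = 5.655
R = 1.763/5.655 = 0.3117 kJ/s

0.31 kJ/s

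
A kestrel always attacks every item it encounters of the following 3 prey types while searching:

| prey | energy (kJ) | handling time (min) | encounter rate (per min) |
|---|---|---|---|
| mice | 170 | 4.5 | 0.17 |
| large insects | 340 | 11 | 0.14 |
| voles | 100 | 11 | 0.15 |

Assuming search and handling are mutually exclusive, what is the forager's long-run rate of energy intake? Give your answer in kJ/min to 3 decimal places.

R = (0.17×170 + 0.14×340 + 0.15×100) / (1 + 0.17×4.5 + 0.14×11 + 0.15×11) = 91.5/4.955 = 18.47 kJ/min.

18.466 kJ/min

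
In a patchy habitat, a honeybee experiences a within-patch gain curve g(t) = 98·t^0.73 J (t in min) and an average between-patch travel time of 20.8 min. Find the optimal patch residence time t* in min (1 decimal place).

Maximise g(t)/(T+t): set derivative to zero → g'(t)(T+t) = g(t).
g'(t) = 0.73·98·t^-0.27. Setting 0.73·98·t^-0.27 = 98·t^0.73/(20.8+t) gives 0.73(20.8+t) = t, so 0.27·t = 0.73×20.8.
t* = 0.73×20.8/0.27 = 56.24 min.

56.2 min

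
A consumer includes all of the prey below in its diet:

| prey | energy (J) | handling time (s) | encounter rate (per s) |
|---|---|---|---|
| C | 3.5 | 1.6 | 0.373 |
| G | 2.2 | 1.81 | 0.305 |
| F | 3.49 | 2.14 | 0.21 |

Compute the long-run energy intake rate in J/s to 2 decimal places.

R = Σλ_iE_i / (1 + Σλ_ih_i)
Numerator: 0.373×3.5 + 0.305×2.2 + 0.21×3.49 = 2.709
Denominator: 1 + 0.373×1.6 + 0.305×1.81 + 0.21×2.14 = 2.598
R = 2.709/2.598 = 1.043 J/s

1.04 J/s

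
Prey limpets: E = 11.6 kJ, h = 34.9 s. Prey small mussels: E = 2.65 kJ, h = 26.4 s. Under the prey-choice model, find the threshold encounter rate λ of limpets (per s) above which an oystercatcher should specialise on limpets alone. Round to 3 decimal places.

0.012 per s

The zero-one rule: include small mussels iff E₂/h₂ > λE₁/(1+λh₁). Equality gives the switch point.
λE₁h₂ = E₂ + λE₂h₁ ⇒ λ = E₂/(E₁h₂ − E₂h₁) = 2.65/(306.2 − 92.48) = 0.0124 per s.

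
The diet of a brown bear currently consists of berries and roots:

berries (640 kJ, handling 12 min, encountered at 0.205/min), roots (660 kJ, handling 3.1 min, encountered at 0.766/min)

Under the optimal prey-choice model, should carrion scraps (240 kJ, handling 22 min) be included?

Intake rate on the current diet: R = (0.205×640 + 0.766×660) / (1 + 0.205×12 + 0.766×3.1) = 636.8/5.835 = 109.1 kJ/min.
carrion scraps: E/h = 240/22 = 10.91 kJ/min.
10.91 < 109.1, so adding carrion scraps would lower the average — exclude it.

No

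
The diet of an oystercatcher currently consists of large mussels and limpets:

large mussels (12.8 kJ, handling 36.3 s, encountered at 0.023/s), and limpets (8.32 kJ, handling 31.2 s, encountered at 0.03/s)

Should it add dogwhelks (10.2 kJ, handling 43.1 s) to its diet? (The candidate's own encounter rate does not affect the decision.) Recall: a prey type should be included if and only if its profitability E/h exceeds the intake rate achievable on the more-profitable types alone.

Yes

Intake rate on the current diet: R = (0.023×12.8 + 0.03×8.32) / (1 + 0.023×36.3 + 0.03×31.2) = 0.544/2.771 = 0.1963 kJ/s.
dogwhelks: E/h = 10.2/43.1 = 0.2367 kJ/s.
0.2367 > 0.1963, so adding dogwhelks raises the average — include it.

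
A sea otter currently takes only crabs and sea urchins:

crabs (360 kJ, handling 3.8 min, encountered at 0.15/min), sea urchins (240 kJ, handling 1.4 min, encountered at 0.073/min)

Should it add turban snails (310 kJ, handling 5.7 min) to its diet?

Current rate: (0.15×360 + 0.073×240)/(1 + 0.15×3.8 + 0.073×1.4) = 42.77 kJ/min.
turban snails: E/h = 310/5.7 = 54.39 kJ/min.
Since 54.39 > R, including turban snails increases the long-run rate.

Yes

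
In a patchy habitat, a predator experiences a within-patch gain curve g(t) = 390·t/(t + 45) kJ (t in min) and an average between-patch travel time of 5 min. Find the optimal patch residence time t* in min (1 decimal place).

15.0 min

Maximise g(t)/(T+t): set derivative to zero → g'(t)(T+t) = g(t).
g'(t) = 390·45/(t + 45)². Setting 390·45/(t+45)² = 390t/[(t+45)(5+t)] gives 45(5+t) = t(t+45), so t² = 45×5 = 225.
t* = √225 = 15 min.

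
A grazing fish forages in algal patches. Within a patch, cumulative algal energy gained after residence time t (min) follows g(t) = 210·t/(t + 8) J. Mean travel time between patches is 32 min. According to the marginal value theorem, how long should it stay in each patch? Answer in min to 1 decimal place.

Maximise g(t)/(T+t): set derivative to zero → g'(t)(T+t) = g(t).
g'(t) = 210·8/(t + 8)². Setting 210·8/(t+8)² = 210t/[(t+8)(32+t)] gives 8(32+t) = t(t+8), so t² = 8×32 = 256.
t* = √256 = 16 min.

16.0 min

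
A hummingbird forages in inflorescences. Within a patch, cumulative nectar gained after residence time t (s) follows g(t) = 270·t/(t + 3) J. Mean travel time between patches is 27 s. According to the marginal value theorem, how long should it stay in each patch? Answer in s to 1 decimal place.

9.0 s

Maximise g(t)/(T+t): set derivative to zero → g'(t)(T+t) = g(t).
g'(t) = 270·3/(t + 3)². Setting 270·3/(t+3)² = 270t/[(t+3)(27+t)] gives 3(27+t) = t(t+3), so t² = 3×27 = 81.
t* = √81 = 9 s.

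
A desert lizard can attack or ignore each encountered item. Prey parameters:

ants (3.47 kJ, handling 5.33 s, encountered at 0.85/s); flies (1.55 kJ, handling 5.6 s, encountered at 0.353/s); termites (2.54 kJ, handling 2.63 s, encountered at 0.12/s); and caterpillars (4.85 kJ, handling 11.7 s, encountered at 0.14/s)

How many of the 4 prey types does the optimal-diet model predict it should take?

Rank by E/h (kJ/s): termites 0.966, ants 0.651, caterpillars 0.415, flies 0.277. Include each in turn until the next type's E/h falls below the running intake rate.
Rate on top 1: 0.2317. ants: 0.651 > 0.2317 → include.
Rate on top 2: 0.5567. caterpillars: 0.415 < 0.5567 → exclude; stop.
Optimal diet: termites, ants — 2 of 4 types.

2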